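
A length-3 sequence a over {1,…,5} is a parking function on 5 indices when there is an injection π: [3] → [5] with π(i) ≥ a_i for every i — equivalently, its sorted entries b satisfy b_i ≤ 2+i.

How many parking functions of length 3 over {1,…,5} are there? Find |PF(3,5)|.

|PF| = (5+1−3)·(5+1)^{3−1} = 3×36 = 108 (Konheim–Weiss)
E.g. (4,1,2) → sorted (1,2,4): b_i ≤ 2+i ∀i, a PF.

108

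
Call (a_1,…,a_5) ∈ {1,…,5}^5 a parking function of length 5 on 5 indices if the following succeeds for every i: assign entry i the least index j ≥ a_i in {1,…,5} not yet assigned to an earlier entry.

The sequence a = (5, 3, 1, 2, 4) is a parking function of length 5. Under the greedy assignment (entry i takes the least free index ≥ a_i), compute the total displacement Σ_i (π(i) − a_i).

0

Σπ = 15 ({1..5} each once); Σa = 5+3+1+2+4 = 15; disp = 15−15 = 0.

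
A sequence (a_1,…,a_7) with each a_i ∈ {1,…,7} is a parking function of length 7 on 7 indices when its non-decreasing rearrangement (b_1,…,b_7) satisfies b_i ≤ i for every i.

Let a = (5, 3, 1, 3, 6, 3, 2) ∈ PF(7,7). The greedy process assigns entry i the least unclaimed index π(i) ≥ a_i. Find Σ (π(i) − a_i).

Σπ = 7·8/2 = 28 (π permutes [7]); Σa = 5+3+1+3+6+3+2 = 23; disp = 28−23 = 5.

5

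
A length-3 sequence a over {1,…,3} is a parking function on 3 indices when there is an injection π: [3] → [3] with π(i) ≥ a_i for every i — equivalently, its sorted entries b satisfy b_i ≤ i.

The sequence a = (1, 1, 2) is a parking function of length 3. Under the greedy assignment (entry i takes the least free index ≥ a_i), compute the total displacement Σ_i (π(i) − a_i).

Σπ(i) = 1+…+3 = 6; Σa = 1+1+2 = 4; disp = 6−4 = 2.

2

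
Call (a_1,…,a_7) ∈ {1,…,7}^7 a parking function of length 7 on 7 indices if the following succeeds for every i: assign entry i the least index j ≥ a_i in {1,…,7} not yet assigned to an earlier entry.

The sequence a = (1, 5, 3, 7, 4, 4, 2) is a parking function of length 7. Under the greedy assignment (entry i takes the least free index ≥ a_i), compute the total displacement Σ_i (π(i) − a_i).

2

Σπ(i) = 1+…+7 = 28; Σa = 1+5+3+7+4+4+2 = 26; disp = 28−26 = 2.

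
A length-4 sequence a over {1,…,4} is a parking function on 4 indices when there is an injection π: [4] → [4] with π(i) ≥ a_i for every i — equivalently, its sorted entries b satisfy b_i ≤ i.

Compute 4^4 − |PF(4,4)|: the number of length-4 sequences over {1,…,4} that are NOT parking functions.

131

Count = (4+1−4)·(4+1)^{4−1} = 1 · 125 = 125
E.g. (1,2,4,4) → sorted (1,2,4,4): b_3=4>3, not a PF.
Total 256; non-PF = 256−125 = 131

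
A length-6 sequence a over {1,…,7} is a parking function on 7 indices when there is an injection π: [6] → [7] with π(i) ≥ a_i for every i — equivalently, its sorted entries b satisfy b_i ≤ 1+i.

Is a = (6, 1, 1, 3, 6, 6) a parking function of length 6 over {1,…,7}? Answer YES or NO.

Order a: b = (1, 1, 3, 6, 6, 6).
  b_1=1 ≤ 2
  b_2=1 ≤ 3
  b_3=3 ≤ 4
  b_4=6 > 5
  fails at i=4 ⇒ NO

NO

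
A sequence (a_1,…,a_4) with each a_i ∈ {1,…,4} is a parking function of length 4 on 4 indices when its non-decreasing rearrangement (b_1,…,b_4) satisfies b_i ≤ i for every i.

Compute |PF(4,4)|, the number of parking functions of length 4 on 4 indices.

125

|PF(4,4)| = (4−4+1)·(4+1)^(4−1) = 1·125 = 125 (Pollak)
E.g. (2,1,4,2) → sorted (1,2,2,4): b_i ≤ i ∀i, a PF.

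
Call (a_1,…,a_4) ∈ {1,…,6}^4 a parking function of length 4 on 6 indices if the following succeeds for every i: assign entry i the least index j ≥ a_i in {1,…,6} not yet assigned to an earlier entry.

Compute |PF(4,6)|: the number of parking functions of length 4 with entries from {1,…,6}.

|PF| = (7−4)·7^(4−1) = 3·343 = 1029 (Pollak)
Example (4,2,4,2) → sorted (2,2,4,4): b_i ≤ 2+i ∀i, a PF.

1029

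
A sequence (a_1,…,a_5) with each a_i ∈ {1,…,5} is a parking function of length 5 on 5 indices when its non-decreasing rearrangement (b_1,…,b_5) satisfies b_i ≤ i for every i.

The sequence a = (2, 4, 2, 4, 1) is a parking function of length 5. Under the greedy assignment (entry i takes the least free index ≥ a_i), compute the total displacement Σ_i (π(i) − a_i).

2

Σπ(i) = 1+…+5 = 15; Σa = 2+4+2+4+1 = 13; disp = 15−13 = 2.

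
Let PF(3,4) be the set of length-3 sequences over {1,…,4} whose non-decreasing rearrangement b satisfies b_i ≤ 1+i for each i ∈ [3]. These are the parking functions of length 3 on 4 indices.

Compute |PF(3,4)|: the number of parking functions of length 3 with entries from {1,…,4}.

#PF = (4−3+1)·(4+1)^(3−1) = 2·25 = 50 (Konheim–Weiss)
Example (2,2,3) → sorted (2,2,3): b_i ≤ 1+i ∀i, a PF.

50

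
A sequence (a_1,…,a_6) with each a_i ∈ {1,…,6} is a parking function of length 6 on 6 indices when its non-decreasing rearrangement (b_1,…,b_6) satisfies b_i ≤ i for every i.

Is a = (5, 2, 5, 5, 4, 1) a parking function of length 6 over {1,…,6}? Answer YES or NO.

Order a: b = (1, 2, 4, 5, 5, 5).
  b_1=1 ≤ 1
  b_2=2 ≤ 2
  b_3=4 > 3
  fails at i=3 ⇒ NO

NO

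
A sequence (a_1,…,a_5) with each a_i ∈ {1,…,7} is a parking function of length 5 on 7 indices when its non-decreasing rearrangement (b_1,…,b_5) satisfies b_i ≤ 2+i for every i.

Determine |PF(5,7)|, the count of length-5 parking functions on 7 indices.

|PF| = (8−5)·8^(5−1) = 3 · 4096 = 12288
E.g. (1,5,1,7,2) → sorted (1,1,2,5,7): b_i ≤ 2+i ∀i, a PF.

12288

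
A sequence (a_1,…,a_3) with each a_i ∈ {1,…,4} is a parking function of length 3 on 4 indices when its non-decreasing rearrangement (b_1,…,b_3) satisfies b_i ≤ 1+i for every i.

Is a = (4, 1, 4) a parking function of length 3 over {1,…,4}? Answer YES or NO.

NO

Rearranged: b = (1, 4, 4).
  b_1=1 ≤ 2
  b_2=4 > 3
  fails at i=2 ⇒ NO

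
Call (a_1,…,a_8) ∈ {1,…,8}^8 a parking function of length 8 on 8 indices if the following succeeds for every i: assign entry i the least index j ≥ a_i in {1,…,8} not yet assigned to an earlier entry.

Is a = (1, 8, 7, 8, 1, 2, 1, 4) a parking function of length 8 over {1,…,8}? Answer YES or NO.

NO

Order a: b = (1, 1, 1, 2, 4, 7, 8, 8).
  b_1=1 ≤ 1
  b_2=1 ≤ 2
  b_3=1 ≤ 3
  b_4=2 ≤ 4
  b_5=4 ≤ 5
  b_6=7 > 6
  fails at i=6 ⇒ NO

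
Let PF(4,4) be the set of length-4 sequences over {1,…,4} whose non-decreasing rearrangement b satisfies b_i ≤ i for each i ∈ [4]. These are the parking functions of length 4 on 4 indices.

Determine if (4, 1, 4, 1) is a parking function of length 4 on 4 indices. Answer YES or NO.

Order a: b = (1, 1, 4, 4).
  b_1=1 ≤ 1
  b_2=1 ≤ 2
  b_3=4 > 3
  fails at i=3 ⇒ NO

NO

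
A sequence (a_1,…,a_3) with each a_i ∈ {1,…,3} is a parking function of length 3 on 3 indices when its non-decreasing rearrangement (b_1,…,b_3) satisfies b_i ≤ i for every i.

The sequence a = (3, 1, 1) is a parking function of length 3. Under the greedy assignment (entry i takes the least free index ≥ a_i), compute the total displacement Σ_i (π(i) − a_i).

1

Σπ(i) = 1+…+3 = 6; Σa = 3+1+1 = 5; disp = 6−5 = 1.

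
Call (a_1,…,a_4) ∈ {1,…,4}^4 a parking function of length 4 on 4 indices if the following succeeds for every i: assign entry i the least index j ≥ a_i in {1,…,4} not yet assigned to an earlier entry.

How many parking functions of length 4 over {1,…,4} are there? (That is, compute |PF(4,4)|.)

#PF = (4+1−4)·(4+1)^{4−1} = 1×125 = 125 [KW]
One tuple (2,3,1,1) → sorted (1,1,2,3): b_i ≤ i ∀i, a PF.

125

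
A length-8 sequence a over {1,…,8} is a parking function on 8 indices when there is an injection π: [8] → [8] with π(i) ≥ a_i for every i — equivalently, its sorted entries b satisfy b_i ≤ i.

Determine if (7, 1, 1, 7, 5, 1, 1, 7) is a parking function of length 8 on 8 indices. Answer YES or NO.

NO

Order a: b = (1, 1, 1, 1, 5, 7, 7, 7).
  b_1=1 ≤ 1
  b_2=1 ≤ 2
  b_3=1 ≤ 3
  b_4=1 ≤ 4
  b_5=5 ≤ 5
  b_6=7 > 6
  fails at i=6 ⇒ NO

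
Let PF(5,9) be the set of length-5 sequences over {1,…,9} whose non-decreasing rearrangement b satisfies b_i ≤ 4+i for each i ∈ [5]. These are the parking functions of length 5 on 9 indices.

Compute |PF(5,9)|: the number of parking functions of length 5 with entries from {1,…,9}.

50000

#PF = 5·10^4 = 5·10000 = 50000 (Pollak)
Example (5,2,2,8,7) → sorted (2,2,5,7,8): b_i ≤ 4+i ∀i, a PF.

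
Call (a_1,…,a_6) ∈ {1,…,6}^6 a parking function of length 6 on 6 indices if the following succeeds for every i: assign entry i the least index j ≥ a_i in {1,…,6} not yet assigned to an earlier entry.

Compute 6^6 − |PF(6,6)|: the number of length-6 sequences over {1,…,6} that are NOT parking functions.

29849

|PF(6,6)| = (7−6)·7^(6−1) = 1 · 16807 = 16807 (Konheim–Weiss)
Example (1,1,6,5,6,4) → sorted (1,1,4,5,6,6): b_3=4>3, not a PF.
So 46656 − 16807 = 29849 fail.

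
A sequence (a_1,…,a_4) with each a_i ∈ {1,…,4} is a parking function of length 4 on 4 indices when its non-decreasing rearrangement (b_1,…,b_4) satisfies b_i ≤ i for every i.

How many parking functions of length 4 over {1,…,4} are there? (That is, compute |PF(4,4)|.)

|PF| = 1·5^3 = 1·125 = 125 (Konheim–Weiss)
E.g. (4,1,1,3) → sorted (1,1,3,4): b_i ≤ i ∀i, a PF.

125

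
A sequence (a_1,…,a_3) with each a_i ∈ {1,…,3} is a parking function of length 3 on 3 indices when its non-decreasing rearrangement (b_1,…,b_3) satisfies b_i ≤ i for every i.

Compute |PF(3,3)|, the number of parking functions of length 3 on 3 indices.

16

|PF| = (3−3+1)·(3+1)^(3−1) = 1×16 = 16 (Konheim–Weiss)
Example (2,1,3) → sorted (1,2,3): b_i ≤ i ∀i, a PF.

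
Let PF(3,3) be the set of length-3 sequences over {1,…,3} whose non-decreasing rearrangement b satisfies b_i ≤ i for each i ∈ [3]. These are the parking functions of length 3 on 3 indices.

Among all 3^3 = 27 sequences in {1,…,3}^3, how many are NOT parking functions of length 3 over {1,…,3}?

|PF| = (3+1−3)·(3+1)^{3−1} = 1×16 = 16 (Konheim–Weiss)
E.g. (2,3,3) → sorted (2,3,3): b_1=2>1, not a PF.
3^3 − 16 = 27 − 16 = 11

11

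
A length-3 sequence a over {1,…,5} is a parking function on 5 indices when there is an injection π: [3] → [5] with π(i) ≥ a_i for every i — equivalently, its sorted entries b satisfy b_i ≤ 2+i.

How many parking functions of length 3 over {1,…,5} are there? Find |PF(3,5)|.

108

Count = (6−3)·6^(3−1) = 3·36 = 108
Check (2,3,5) → sorted (2,3,5): b_i ≤ 2+i ∀i, a PF.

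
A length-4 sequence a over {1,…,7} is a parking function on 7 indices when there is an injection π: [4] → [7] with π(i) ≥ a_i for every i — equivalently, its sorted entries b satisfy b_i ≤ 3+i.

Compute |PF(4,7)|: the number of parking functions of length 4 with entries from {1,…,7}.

2048

Count = (7−4+1)·(7+1)^(4−1) = 4·512 = 2048 [KW]
Check (5,6,4,3) → sorted (3,4,5,6): b_i ≤ 3+i ∀i, a PF.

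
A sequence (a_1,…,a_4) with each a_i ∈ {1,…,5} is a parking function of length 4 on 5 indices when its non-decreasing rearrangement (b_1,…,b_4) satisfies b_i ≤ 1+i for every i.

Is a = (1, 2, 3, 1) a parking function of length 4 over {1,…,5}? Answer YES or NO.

Rearranged: b = (1, 1, 2, 3).
  b_1=1 ≤ 2
  b_2=1 ≤ 3
  b_3=2 ≤ 4
  b_4=3 ≤ 5
All bounds hold ⇒ YES

YES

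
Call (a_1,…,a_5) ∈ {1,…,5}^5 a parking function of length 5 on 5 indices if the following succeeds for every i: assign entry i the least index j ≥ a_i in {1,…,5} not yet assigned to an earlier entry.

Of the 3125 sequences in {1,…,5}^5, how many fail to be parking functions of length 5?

Count = 1·6^4 = 1·1296 = 1296
One tuple (3,3,4,2,3) → sorted (2,3,3,3,4): b_1=2>1, not a PF.
Total 3125; non-PF = 3125−1296 = 1829

1829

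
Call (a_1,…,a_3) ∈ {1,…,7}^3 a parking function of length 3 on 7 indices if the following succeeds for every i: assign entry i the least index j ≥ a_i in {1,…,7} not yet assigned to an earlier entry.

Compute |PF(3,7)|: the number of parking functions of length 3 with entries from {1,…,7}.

|PF| = 5·8^2 = 5 · 64 = 320 (Konheim–Weiss)
Example (6,2,1) → sorted (1,2,6): b_i ≤ 4+i ∀i, a PF.

320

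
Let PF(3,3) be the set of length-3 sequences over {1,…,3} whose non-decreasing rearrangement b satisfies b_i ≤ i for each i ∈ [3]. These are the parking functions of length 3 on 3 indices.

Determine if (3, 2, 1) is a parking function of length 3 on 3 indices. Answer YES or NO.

YES

Sorted: b = (1, 2, 3).
  b_1=1 ≤ 1
  b_2=2 ≤ 2
  b_3=3 ≤ 3
All bounds hold ⇒ YES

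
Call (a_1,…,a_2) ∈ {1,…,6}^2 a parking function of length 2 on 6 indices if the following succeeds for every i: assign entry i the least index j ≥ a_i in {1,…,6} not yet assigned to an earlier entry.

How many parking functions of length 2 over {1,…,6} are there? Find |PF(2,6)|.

Count = (7−2)·7^(2−1) = 5·7 = 35 (Pollak)
Example (4,6) → sorted (4,6): b_i ≤ 4+i ∀i, a PF.

35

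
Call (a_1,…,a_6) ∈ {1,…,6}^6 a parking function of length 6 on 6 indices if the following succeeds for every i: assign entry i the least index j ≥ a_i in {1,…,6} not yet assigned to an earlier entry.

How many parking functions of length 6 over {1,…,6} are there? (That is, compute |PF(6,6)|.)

#PF = (6−6+1)·(6+1)^(6−1) = 1 · 16807 = 16807 (Pollak)
One tuple (1,2,3,1,5,6) → sorted (1,1,2,3,5,6): b_i ≤ i ∀i, a PF.

16807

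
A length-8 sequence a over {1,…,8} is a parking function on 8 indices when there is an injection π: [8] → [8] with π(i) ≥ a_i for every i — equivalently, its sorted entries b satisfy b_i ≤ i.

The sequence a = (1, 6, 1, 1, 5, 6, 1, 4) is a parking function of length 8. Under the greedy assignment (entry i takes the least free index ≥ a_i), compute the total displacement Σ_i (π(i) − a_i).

Σπ = 36 ({1..8} each once); Σa = 1+6+1+1+5+6+1+4 = 25; disp = 36−25 = 11.

11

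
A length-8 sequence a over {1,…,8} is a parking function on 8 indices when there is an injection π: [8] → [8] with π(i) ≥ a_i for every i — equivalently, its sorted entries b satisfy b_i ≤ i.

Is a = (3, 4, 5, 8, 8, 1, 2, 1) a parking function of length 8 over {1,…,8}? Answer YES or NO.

NO

Order a: b = (1, 1, 2, 3, 4, 5, 8, 8).
  b_1=1 ≤ 1
  b_2=1 ≤ 2
  b_3=2 ≤ 3
  b_4=3 ≤ 4
  b_5=4 ≤ 5
  b_6=5 ≤ 6
  b_7=8 > 7
  fails at i=7 ⇒ NO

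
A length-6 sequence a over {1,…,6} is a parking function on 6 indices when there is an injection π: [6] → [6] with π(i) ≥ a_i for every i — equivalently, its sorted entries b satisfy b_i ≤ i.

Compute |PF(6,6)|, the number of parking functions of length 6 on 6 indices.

16807

Count = (6+1−6)·(6+1)^{6−1} = 1×16807 = 16807 (Pollak)
One tuple (2,4,6,3,4,1) → sorted (1,2,3,4,4,6): b_i ≤ i ∀i, a PF.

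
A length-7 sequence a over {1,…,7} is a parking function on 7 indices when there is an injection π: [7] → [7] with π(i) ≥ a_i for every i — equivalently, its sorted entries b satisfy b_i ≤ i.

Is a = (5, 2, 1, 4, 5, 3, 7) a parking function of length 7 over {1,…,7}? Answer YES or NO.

Rearranged: b = (1, 2, 3, 4, 5, 5, 7).
  b_1=1 ≤ 1
  b_2=2 ≤ 2
  b_3=3 ≤ 3
  b_4=4 ≤ 4
  b_5=5 ≤ 5
  b_6=5 ≤ 6
  b_7=7 ≤ 7
All bounds hold ⇒ YES

YES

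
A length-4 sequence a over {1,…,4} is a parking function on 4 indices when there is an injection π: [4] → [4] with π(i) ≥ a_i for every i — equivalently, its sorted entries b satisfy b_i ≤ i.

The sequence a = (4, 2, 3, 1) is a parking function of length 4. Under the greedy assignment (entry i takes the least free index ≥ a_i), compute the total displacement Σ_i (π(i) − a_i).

Σπ = 4·5/2 = 10 (π permutes [4]); Σa = 4+2+3+1 = 10; disp = 10−10 = 0.

0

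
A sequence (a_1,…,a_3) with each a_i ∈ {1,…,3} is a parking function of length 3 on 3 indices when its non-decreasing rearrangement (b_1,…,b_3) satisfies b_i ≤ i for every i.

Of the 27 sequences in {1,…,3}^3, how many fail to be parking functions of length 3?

11

#PF = (3+1−3)·(3+1)^{3−1} = 1 · 16 = 16 [KW]
Example (3,3,2) → sorted (2,3,3): b_1=2>1, not a PF.
So 27 − 16 = 11 fail.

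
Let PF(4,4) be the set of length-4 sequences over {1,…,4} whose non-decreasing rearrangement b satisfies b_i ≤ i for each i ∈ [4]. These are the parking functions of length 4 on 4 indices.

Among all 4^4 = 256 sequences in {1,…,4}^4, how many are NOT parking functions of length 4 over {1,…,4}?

131

|PF(4,4)| = (4+1−4)·(4+1)^{4−1} = 1 · 125 = 125 (Konheim–Weiss)
Example (4,4,4,1) → sorted (1,4,4,4): b_2=4>2, not a PF.
4^4 − 125 = 256 − 125 = 131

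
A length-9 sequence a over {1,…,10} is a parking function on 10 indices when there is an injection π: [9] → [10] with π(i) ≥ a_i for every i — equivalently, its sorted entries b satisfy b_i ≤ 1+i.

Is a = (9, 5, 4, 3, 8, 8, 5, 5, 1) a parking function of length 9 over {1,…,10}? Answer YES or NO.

YES

Rearranged: b = (1, 3, 4, 5, 5, 5, 8, 8, 9).
  b_1=1 ≤ 2
  b_2=3 ≤ 3
  b_3=4 ≤ 4
  b_4=5 ≤ 5
  b_5=5 ≤ 6
  b_6=5 ≤ 7
  b_7=8 ≤ 8
  b_8=8 ≤ 9
  b_9=9 ≤ 10
All bounds hold ⇒ YES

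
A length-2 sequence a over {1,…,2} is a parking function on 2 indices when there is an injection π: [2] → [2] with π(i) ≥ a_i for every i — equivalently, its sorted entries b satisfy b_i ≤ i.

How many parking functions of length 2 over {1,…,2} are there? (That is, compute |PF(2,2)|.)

3

#PF = (2+1−2)·(2+1)^{2−1} = 1 · 3 = 3 (Pollak)
One tuple (1,2) → sorted (1,2): b_i ≤ i ∀i, a PF.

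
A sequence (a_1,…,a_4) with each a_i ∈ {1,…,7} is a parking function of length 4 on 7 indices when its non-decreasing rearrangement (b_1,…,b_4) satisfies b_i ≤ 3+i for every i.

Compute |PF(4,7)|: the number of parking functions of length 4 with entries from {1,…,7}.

2048

Count = (8−4)·8^(4−1) = 4×512 = 2048
Check (6,1,1,4) → sorted (1,1,4,6): b_i ≤ 3+i ∀i, a PF.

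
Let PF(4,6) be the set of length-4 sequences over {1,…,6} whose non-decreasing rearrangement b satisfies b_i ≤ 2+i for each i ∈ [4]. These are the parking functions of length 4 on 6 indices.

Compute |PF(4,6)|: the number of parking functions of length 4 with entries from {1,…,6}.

1029

Count = 3·7^3 = 3·343 = 1029
One tuple (4,4,2,2) → sorted (2,2,4,4): b_i ≤ 2+i ∀i, a PF.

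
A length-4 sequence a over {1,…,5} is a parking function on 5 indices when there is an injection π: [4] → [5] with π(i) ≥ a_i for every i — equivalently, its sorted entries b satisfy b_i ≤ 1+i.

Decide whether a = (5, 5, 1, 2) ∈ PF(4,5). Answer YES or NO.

NO

Order a: b = (1, 2, 5, 5).
  b_1=1 ≤ 2
  b_2=2 ≤ 3
  b_3=5 > 4
  fails at i=3 ⇒ NO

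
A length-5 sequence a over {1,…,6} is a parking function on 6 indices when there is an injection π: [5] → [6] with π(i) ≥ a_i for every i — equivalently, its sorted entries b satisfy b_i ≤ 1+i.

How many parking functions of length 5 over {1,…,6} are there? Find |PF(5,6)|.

|PF| = (6−5+1)·(6+1)^(5−1) = 2 · 2401 = 4802 (Konheim–Weiss)
E.g. (2,6,1,5,3) → sorted (1,2,3,5,6): b_i ≤ 1+i ∀i, a PF.

4802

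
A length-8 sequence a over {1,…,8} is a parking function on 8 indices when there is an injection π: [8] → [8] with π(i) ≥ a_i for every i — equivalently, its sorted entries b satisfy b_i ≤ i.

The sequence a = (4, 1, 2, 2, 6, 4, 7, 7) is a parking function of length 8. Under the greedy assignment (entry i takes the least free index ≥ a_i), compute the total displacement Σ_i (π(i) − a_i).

Σπ = 8·9/2 = 36 (π permutes [8]); Σa = 4+1+2+2+6+4+7+7 = 33; disp = 36−33 = 3.

3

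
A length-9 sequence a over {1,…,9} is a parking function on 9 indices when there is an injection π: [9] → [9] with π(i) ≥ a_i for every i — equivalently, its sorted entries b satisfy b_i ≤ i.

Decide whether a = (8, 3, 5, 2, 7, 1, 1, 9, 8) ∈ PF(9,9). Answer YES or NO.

Rearranged: b = (1, 1, 2, 3, 5, 7, 8, 8, 9).
  b_1=1 ≤ 1
  b_2=1 ≤ 2
  b_3=2 ≤ 3
  b_4=3 ≤ 4
  b_5=5 ≤ 5
  b_6=7 > 6
  fails at i=6 ⇒ NO

NO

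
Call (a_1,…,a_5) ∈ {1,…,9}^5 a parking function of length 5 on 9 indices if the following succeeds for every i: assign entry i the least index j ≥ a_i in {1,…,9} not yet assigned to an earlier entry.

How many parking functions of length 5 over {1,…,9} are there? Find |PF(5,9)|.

|PF(5,9)| = (9+1−5)·(9+1)^{5−1} = 5·10000 = 50000 (Pollak)
Check (9,1,8,5,4) → sorted (1,4,5,8,9): b_i ≤ 4+i ∀i, a PF.

50000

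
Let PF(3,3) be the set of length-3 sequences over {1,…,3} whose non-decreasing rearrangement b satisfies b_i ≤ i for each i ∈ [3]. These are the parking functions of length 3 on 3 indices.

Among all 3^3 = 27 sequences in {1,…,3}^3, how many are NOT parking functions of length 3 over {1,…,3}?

|PF| = 1·4^2 = 1×16 = 16 [KW]
E.g. (3,2,3) → sorted (2,3,3): b_1=2>1, not a PF.
Total 27; non-PF = 27−16 = 11

11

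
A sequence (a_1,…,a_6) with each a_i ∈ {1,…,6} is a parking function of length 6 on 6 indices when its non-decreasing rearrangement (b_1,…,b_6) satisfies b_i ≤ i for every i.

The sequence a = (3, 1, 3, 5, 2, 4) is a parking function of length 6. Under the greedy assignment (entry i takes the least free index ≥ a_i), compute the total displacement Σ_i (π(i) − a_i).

Σπ = 21 ({1..6} each once); Σa = 3+1+3+5+2+4 = 18; disp = 21−18 = 3.

3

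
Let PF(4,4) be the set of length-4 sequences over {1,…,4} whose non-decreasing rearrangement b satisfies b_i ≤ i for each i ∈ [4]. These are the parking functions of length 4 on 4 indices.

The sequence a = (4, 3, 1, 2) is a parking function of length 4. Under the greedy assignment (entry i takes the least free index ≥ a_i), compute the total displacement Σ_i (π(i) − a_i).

Σπ = 4·5/2 = 10 (π permutes [4]); Σa = 4+3+1+2 = 10; disp = 10−10 = 0.

0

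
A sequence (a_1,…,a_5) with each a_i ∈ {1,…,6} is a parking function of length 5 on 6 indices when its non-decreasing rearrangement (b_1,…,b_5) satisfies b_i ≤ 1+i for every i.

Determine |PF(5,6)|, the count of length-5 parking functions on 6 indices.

|PF| = (6+1−5)·(6+1)^{5−1} = 2·2401 = 4802 (Pollak)
One tuple (4,6,1,5,3) → sorted (1,3,4,5,6): b_i ≤ 1+i ∀i, a PF.

4802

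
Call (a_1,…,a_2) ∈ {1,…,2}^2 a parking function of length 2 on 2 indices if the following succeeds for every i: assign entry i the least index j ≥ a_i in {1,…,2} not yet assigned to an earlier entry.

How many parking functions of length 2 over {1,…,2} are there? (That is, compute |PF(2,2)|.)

3

|PF(2,2)| = (2+1−2)·(2+1)^{2−1} = 1·3 = 3 (Pollak)
E.g. (1,2) → sorted (1,2): b_i ≤ i ∀i, a PF.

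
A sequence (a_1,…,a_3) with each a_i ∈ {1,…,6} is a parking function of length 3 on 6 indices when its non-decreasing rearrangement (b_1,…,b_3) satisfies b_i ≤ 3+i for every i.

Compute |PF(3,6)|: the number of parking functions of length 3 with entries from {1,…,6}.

#PF = (6−3+1)·(6+1)^(3−1) = 4 · 49 = 196 (Konheim–Weiss)
One tuple (3,4,4) → sorted (3,4,4): b_i ≤ 3+i ∀i, a PF.

196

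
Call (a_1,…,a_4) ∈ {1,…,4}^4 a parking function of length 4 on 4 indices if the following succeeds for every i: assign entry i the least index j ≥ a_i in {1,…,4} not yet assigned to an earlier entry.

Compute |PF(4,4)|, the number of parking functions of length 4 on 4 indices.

125

|PF| = 1·5^3 = 1 · 125 = 125 (Konheim–Weiss)
E.g. (3,3,1,2) → sorted (1,2,3,3): b_i ≤ i ∀i, a PF.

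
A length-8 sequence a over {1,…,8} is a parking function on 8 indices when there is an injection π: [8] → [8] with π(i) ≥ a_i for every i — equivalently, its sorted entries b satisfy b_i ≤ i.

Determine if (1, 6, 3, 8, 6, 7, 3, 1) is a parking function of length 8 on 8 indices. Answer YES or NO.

NO

Rearranged: b = (1, 1, 3, 3, 6, 6, 7, 8).
  b_1=1 ≤ 1
  b_2=1 ≤ 2
  b_3=3 ≤ 3
  b_4=3 ≤ 4
  b_5=6 > 5
  fails at i=5 ⇒ NO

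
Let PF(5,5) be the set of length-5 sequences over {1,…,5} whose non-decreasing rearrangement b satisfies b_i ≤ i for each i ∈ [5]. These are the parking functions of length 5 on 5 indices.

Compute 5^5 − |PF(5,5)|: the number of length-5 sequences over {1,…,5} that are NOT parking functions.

1829

|PF(5,5)| = 1·6^4 = 1 · 1296 = 1296
E.g. (5,4,1,4,5) → sorted (1,4,4,5,5): b_2=4>2, not a PF.
So 3125 − 1296 = 1829 fail.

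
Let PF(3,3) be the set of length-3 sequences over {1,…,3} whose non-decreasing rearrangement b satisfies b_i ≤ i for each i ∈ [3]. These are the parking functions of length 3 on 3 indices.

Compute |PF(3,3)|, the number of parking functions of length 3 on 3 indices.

16

|PF| = (3−3+1)·(3+1)^(3−1) = 1·16 = 16
Example (2,1,3) → sorted (1,2,3): b_i ≤ i ∀i, a PF.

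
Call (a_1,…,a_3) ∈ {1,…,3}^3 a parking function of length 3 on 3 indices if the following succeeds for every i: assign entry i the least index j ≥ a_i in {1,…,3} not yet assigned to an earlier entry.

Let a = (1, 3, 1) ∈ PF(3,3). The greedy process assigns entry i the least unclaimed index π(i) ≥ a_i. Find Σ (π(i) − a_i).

Σπ(i) = 1+…+3 = 6; Σa = 1+3+1 = 5; disp = 6−5 = 1.

1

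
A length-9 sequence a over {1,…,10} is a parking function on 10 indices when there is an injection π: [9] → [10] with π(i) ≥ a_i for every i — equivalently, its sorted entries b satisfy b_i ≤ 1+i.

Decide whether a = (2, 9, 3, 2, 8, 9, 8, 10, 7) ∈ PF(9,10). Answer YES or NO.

Sorted: b = (2, 2, 3, 7, 8, 8, 9, 9, 10).
  b_1=2 ≤ 2
  b_2=2 ≤ 3
  b_3=3 ≤ 4
  b_4=7 > 5
  fails at i=4 ⇒ NO

NO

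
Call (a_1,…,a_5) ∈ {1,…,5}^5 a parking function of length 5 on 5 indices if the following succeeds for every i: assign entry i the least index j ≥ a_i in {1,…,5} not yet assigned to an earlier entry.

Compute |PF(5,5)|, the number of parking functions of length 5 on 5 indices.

1296

#PF = (5+1−5)·(5+1)^{5−1} = 1×1296 = 1296 (Pollak)
Example (1,1,3,3,1) → sorted (1,1,1,3,3): b_i ≤ i ∀i, a PF.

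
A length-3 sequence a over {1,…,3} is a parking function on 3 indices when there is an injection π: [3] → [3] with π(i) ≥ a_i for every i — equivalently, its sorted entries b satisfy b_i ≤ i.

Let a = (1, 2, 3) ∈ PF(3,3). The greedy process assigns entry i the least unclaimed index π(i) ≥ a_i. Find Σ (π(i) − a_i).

0

Σπ = 3·4/2 = 6 (π permutes [3]); Σa = 1+2+3 = 6; disp = 6−6 = 0.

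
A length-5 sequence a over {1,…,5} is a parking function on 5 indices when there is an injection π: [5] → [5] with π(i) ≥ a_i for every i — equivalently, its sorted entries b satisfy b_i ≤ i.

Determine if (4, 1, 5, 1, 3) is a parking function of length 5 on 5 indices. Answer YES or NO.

YES

Order a: b = (1, 1, 3, 4, 5).
  b_1=1 ≤ 1
  b_2=1 ≤ 2
  b_3=3 ≤ 3
  b_4=4 ≤ 4
  b_5=5 ≤ 5
All bounds hold ⇒ YES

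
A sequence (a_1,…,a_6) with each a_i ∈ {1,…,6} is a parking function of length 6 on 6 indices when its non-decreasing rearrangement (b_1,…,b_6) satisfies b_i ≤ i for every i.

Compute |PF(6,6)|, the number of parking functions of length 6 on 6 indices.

#PF = (6+1−6)·(6+1)^{6−1} = 1·16807 = 16807
Check (2,1,4,1,5,1) → sorted (1,1,1,2,4,5): b_i ≤ i ∀i, a PF.

16807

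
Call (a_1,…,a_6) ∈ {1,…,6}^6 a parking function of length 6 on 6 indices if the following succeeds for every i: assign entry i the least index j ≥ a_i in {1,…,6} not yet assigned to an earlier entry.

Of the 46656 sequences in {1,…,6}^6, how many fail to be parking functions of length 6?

|PF(6,6)| = 1·7^5 = 1×16807 = 16807 [KW]
One tuple (6,1,6,6,1,6) → sorted (1,1,6,6,6,6): b_3=6>3, not a PF.
So 46656 − 16807 = 29849 fail.

29849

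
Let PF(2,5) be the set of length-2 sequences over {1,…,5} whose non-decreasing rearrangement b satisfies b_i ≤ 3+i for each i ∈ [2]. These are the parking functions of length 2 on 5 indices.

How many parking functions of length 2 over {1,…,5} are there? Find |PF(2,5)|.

24

|PF| = (5−2+1)·(5+1)^(2−1) = 4·6 = 24 (Konheim–Weiss)
E.g. (4,1) → sorted (1,4): b_i ≤ 3+i ∀i, a PF.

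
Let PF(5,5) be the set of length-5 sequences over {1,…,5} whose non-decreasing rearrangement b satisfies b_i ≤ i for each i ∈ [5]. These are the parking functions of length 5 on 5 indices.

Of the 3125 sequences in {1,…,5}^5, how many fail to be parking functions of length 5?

#PF = (6−5)·6^(5−1) = 1·1296 = 1296 (Konheim–Weiss)
E.g. (5,5,4,5,5) → sorted (4,5,5,5,5): b_1=4>1, not a PF.
So 3125 − 1296 = 1829 fail.

1829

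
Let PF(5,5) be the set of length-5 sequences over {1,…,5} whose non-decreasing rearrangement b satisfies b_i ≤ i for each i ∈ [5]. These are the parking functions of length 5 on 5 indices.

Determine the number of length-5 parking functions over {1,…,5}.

|PF| = (6−5)·6^(5−1) = 1×1296 = 1296 (Pollak)
Example (1,3,2,4,2) → sorted (1,2,2,3,4): b_i ≤ i ∀i, a PF.

1296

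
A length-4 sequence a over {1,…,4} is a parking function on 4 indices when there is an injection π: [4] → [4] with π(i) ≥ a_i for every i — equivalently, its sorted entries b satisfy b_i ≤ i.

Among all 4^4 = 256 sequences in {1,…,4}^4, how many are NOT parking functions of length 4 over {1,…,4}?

131

Count = 1·5^3 = 1 · 125 = 125 [KW]
Example (4,4,2,3) → sorted (2,3,4,4): b_1=2>1, not a PF.
Total 256; non-PF = 256−125 = 131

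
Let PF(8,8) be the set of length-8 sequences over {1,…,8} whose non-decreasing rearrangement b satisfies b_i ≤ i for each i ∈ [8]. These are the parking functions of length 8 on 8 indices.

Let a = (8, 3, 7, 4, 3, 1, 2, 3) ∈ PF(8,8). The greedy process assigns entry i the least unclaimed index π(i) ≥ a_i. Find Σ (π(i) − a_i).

5

Σπ(i) = 1+…+8 = 36; Σa = 8+3+7+4+3+1+2+3 = 31; disp = 36−31 = 5.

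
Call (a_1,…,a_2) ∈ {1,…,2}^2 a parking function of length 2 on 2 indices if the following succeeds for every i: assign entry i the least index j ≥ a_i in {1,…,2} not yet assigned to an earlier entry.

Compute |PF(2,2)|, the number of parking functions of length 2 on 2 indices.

Count = (2−2+1)·(2+1)^(2−1) = 1·3 = 3
E.g. (1,1) → sorted (1,1): b_i ≤ i ∀i, a PF.

3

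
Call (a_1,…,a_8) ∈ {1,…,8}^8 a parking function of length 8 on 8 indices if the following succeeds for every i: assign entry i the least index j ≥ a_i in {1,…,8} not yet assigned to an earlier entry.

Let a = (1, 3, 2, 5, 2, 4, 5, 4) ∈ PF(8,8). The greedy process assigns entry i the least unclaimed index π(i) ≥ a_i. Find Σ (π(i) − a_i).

Σπ = 8·9/2 = 36 (π permutes [8]); Σa = 1+3+2+5+2+4+5+4 = 26; disp = 36−26 = 10.

10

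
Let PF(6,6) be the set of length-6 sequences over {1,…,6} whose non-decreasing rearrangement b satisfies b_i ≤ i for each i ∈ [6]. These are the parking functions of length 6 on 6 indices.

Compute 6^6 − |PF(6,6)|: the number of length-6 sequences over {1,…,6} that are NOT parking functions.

29849

|PF(6,6)| = (6−6+1)·(6+1)^(6−1) = 1·16807 = 16807
One tuple (4,5,3,6,5,3) → sorted (3,3,4,5,5,6): b_1=3>1, not a PF.
So 46656 − 16807 = 29849 fail.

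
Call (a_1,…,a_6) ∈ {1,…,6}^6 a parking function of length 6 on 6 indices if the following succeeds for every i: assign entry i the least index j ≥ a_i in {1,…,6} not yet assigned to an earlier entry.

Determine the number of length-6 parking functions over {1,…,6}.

16807

#PF = (7−6)·7^(6−1) = 1×16807 = 16807 (Pollak)
E.g. (3,5,2,2,1,1) → sorted (1,1,2,2,3,5): b_i ≤ i ∀i, a PF.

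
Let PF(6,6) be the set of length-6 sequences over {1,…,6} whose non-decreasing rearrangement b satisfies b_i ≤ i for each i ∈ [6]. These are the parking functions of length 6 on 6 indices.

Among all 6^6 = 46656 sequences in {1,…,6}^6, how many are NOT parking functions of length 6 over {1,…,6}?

#PF = (6+1−6)·(6+1)^{6−1} = 1×16807 = 16807 [KW]
Example (6,1,1,6,4,6) → sorted (1,1,4,6,6,6): b_3=4>3, not a PF.
6^6 − 16807 = 46656 − 16807 = 29849

29849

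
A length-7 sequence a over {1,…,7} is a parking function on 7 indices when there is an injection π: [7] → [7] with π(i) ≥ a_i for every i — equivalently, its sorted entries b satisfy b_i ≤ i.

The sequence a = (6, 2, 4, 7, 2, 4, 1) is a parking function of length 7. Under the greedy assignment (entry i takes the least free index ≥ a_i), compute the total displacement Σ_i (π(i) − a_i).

2

Σπ(i) = 1+…+7 = 28; Σa = 6+2+4+7+2+4+1 = 26; disp = 28−26 = 2.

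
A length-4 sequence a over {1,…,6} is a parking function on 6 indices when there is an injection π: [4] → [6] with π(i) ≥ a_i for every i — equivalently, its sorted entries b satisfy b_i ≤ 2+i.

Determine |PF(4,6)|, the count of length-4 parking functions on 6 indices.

1029

|PF(4,6)| = 3·7^3 = 3·343 = 1029 [KW]
One tuple (5,5,3,3) → sorted (3,3,5,5): b_i ≤ 2+i ∀i, a PF.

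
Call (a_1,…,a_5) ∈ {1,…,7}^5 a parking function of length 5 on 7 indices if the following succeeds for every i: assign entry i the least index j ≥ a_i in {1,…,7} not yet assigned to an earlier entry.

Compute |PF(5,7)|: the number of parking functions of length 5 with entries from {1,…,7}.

Count = (7−5+1)·(7+1)^(5−1) = 3 · 4096 = 12288
Example (1,5,5,7,4) → sorted (1,4,5,5,7): b_i ≤ 2+i ∀i, a PF.

12288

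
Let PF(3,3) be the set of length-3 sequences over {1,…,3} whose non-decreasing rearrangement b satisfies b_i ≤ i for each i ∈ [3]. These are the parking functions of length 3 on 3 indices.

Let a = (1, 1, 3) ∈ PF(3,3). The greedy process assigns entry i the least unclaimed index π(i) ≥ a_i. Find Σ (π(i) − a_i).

1

Σπ = 3·4/2 = 6 (π permutes [3]); Σa = 1+1+3 = 5; disp = 6−5 = 1.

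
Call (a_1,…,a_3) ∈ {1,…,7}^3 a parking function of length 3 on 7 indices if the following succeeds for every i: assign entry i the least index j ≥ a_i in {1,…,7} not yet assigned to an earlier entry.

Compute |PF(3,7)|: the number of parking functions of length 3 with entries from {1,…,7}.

320

#PF = (7−3+1)·(7+1)^(3−1) = 5×64 = 320 [KW]
Example (2,6,5) → sorted (2,5,6): b_i ≤ 4+i ∀i, a PF.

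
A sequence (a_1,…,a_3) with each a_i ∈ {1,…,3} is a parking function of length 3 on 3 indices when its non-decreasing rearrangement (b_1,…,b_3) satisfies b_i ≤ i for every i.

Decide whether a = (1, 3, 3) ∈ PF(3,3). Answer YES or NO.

NO

Order a: b = (1, 3, 3).
  b_1=1 ≤ 1
  b_2=3 > 2
  fails at i=2 ⇒ NO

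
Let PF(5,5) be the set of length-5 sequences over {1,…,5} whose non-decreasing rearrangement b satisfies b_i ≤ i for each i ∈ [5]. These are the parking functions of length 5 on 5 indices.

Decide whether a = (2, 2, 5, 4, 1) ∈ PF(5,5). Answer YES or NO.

YES

Order a: b = (1, 2, 2, 4, 5).
  b_1=1 ≤ 1
  b_2=2 ≤ 2
  b_3=2 ≤ 3
  b_4=4 ≤ 4
  b_5=5 ≤ 5
All bounds hold ⇒ YES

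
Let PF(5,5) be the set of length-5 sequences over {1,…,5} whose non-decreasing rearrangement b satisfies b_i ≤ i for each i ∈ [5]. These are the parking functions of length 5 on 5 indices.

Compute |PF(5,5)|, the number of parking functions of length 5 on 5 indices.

1296

#PF = (6−5)·6^(5−1) = 1·1296 = 1296
Check (2,1,1,4,4) → sorted (1,1,2,4,4): b_i ≤ i ∀i, a PF.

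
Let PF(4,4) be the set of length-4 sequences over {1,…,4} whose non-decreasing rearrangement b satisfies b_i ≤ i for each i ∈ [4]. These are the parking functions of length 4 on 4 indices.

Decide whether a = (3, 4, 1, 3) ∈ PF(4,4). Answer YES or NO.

NO

Order a: b = (1, 3, 3, 4).
  b_1=1 ≤ 1
  b_2=3 > 2
  fails at i=2 ⇒ NO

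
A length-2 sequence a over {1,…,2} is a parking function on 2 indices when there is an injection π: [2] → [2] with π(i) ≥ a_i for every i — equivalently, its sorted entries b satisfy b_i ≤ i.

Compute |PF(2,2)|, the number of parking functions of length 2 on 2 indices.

3

#PF = (2+1−2)·(2+1)^{2−1} = 1 · 3 = 3 [KW]
E.g. (1,1) → sorted (1,1): b_i ≤ i ∀i, a PF.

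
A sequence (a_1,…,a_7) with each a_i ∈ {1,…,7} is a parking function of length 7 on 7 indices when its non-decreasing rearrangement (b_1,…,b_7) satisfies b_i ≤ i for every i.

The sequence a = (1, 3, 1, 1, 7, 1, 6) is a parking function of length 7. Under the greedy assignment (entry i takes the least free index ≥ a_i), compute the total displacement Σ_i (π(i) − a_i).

Σπ(i) = 1+…+7 = 28; Σa = 1+3+1+1+7+1+6 = 20; disp = 28−20 = 8.

8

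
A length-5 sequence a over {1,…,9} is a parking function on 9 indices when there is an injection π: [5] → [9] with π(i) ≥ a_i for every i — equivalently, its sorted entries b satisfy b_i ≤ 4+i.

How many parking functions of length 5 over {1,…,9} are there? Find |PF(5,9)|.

50000

|PF| = (9+1−5)·(9+1)^{5−1} = 5 · 10000 = 50000 (Pollak)
Example (6,5,6,5,4) → sorted (4,5,5,6,6): b_i ≤ 4+i ∀i, a PF.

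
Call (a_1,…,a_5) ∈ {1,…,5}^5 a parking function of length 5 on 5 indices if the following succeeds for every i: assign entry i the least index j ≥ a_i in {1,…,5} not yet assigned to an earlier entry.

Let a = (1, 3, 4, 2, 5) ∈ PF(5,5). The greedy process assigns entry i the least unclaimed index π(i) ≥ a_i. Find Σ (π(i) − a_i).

0

Σπ = 15 ({1..5} each once); Σa = 1+3+4+2+5 = 15; disp = 15−15 = 0.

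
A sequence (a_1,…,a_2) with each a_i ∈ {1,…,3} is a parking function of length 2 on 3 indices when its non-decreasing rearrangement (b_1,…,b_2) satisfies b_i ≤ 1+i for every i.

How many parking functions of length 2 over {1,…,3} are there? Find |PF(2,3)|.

8

#PF = 2·4^1 = 2·4 = 8 (Pollak)
Example (2,3) → sorted (2,3): b_i ≤ 1+i ∀i, a PF.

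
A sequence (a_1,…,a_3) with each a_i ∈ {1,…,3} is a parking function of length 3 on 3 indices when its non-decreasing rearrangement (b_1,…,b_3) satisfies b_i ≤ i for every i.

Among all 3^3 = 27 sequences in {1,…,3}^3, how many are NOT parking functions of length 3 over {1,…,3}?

11

#PF = (3−3+1)·(3+1)^(3−1) = 1·16 = 16
Example (3,1,3) → sorted (1,3,3): b_2=3>2, not a PF.
Total 27; non-PF = 27−16 = 11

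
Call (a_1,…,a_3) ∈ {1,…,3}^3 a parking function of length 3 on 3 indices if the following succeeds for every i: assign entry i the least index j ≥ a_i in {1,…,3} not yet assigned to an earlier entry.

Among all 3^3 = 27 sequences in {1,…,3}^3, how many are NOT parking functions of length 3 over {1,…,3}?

|PF(3,3)| = (3−3+1)·(3+1)^(3−1) = 1 · 16 = 16 (Konheim–Weiss)
Check (3,2,2) → sorted (2,2,3): b_1=2>1, not a PF.
3^3 − 16 = 27 − 16 = 11

11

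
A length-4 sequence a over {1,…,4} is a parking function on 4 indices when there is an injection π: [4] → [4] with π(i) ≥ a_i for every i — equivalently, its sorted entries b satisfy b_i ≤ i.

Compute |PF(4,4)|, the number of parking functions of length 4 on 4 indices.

Count = (4+1−4)·(4+1)^{4−1} = 1·125 = 125 [KW]
Example (1,4,2,3) → sorted (1,2,3,4): b_i ≤ i ∀i, a PF.

125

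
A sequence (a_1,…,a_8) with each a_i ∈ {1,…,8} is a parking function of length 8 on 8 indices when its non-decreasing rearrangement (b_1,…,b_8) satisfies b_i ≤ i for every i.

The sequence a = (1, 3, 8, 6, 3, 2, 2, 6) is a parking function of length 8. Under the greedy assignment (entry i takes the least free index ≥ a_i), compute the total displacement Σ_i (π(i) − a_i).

Σπ = 36 ({1..8} each once); Σa = 1+3+8+6+3+2+2+6 = 31; disp = 36−31 = 5.

5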